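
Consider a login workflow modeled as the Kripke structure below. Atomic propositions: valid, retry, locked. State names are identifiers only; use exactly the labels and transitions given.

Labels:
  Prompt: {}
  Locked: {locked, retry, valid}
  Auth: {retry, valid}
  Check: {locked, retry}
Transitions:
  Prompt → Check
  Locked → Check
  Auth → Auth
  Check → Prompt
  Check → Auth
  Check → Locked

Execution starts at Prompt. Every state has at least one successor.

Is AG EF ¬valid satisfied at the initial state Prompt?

Violated

States satisfying EF ¬valid: {Prompt, Locked, Check}.
States satisfying AG EF ¬valid: ∅.
Auth is reachable from Prompt and violates EF ¬valid, so AG fails at Prompt.
Prompt ∉ Sat(AG EF ¬valid).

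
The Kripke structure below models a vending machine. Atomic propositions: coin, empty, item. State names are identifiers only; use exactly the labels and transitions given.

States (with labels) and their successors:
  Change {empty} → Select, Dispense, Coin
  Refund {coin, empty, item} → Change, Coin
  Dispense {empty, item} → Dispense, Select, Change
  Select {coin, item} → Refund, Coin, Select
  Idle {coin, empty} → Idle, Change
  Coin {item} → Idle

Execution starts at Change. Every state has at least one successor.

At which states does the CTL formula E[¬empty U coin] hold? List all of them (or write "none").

States satisfying ¬empty: {Select, Coin}.
States satisfying coin: {Refund, Select, Idle}.
States satisfying E[¬empty U coin]: {Refund, Select, Idle, Coin}.

{Refund, Select, Idle, Coin}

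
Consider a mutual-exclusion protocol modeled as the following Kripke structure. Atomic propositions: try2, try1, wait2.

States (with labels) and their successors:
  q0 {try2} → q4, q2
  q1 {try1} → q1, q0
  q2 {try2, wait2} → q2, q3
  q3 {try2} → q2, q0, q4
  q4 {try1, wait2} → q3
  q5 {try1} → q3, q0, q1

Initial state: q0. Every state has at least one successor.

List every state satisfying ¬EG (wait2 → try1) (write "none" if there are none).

States satisfying wait2 → try1: {q0, q1, q3, q4, q5}.
States satisfying EG (wait2 → try1): {q0, q1, q3, q4, q5}.
States satisfying ¬EG (wait2 → try1): {q2}.

{q2}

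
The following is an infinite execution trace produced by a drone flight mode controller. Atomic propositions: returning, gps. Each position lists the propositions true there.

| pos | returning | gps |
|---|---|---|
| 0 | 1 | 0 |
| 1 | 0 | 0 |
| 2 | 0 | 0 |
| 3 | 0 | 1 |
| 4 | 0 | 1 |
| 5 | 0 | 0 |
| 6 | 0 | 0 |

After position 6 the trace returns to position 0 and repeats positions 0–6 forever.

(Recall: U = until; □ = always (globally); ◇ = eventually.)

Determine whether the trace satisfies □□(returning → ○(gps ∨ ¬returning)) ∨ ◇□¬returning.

Holds

□(returning → ○(gps ∨ ¬returning)) holds at every position 0..6, and those are all positions ever visited, so □□(returning → ○(gps ∨ ¬returning)) holds.
□¬returning is false at every position 0..6, so it never becomes true and ◇□¬returning fails.
At position 0: □□(returning → ○(gps ∨ ¬returning)) is true; ◇□¬returning is false; so □□(returning → ○(gps ∨ ¬returning)) ∨ ◇□¬returning is true.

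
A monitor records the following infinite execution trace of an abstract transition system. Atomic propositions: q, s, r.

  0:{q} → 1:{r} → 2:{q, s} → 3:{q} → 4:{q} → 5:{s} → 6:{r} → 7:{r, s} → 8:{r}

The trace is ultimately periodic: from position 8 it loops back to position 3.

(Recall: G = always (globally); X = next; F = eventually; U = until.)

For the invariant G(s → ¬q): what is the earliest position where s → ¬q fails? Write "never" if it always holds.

2

Check s → ¬q at each position in order: 0 ✓, 1 ✓.
At position 2 the labels are {q, s}, so s → ¬q is false there. This is the first violation.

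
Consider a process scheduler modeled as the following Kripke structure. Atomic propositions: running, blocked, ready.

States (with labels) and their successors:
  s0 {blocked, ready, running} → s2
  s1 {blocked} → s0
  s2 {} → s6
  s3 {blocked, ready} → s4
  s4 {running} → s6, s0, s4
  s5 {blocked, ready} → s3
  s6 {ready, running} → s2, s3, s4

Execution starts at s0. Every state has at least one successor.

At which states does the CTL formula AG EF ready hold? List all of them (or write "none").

{s0, s1, s2, s3, s4, s5, s6}

States satisfying EF ready: {s0, s1, s2, s3, s4, s5, s6}.
States satisfying AG EF ready: {s0, s1, s2, s3, s4, s5, s6}.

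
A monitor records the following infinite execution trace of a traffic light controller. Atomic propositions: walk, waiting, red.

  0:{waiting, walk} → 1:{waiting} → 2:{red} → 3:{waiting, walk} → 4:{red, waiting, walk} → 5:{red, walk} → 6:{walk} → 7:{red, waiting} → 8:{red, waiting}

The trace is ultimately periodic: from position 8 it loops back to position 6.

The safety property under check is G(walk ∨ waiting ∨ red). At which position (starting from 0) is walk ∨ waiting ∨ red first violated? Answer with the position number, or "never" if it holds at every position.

walk ∨ waiting ∨ red holds at every position 0..8, and those are all the positions the trace ever visits, so the invariant G(walk ∨ waiting ∨ red) is never violated.

never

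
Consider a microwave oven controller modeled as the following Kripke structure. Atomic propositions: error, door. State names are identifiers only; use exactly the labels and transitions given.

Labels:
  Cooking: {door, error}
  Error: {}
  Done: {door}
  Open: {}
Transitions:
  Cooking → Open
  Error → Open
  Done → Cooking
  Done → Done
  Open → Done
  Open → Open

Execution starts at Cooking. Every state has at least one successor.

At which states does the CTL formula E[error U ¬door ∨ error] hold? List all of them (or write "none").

States satisfying error: {Cooking}.
States satisfying ¬door ∨ error: {Cooking, Error, Open}.
States satisfying E[error U ¬door ∨ error]: {Cooking, Error, Open}.

{Cooking, Error, Open}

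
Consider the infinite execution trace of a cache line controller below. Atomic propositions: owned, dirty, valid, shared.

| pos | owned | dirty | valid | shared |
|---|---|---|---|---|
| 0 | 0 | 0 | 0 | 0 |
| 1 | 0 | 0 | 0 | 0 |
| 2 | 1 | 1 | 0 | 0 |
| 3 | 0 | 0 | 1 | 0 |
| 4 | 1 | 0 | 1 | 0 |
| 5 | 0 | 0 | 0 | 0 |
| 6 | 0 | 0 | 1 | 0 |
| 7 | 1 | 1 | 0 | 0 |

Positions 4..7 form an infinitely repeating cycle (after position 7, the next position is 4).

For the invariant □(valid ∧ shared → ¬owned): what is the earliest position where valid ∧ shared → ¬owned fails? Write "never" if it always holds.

valid ∧ shared → ¬owned holds at every position 0..7, and those are all the positions the trace ever visits, so the invariant □(valid ∧ shared → ¬owned) is never violated.

never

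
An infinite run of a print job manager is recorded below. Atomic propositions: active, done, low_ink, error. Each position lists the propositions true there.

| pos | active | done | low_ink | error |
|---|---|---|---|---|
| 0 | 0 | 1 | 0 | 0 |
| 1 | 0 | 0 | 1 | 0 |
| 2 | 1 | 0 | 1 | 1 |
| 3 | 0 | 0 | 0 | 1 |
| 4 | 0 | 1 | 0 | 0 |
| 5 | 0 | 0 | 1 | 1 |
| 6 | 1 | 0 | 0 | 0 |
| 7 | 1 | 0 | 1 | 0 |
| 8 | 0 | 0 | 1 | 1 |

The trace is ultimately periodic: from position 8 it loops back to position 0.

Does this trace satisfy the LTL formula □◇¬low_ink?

Satisfied

◇¬low_ink holds at every position 0..8, and those are all positions ever visited, so □◇¬low_ink holds.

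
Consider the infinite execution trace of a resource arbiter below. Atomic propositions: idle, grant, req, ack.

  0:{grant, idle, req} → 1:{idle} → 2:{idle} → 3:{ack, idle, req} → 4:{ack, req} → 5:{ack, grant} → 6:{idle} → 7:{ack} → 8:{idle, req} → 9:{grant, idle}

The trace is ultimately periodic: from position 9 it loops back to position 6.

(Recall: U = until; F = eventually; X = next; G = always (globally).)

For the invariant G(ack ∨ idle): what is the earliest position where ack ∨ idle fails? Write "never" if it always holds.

never

ack ∨ idle holds at every position 0..9, and those are all the positions the trace ever visits, so the invariant G(ack ∨ idle) is never violated.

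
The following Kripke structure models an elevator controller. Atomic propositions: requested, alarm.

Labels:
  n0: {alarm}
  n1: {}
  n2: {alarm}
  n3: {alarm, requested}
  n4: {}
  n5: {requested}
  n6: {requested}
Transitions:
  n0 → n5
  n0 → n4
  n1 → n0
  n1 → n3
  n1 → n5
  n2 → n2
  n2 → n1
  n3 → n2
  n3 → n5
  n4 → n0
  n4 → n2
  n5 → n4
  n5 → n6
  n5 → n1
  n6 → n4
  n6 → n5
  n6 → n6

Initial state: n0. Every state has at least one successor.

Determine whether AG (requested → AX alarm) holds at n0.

States satisfying requested → AX alarm: {n0, n1, n2, n4}.
States satisfying AG (requested → AX alarm): ∅.
n3 is reachable from n0 and violates requested → AX alarm, so AG fails at n0.
n0 ∉ Sat(AG (requested → AX alarm)).

No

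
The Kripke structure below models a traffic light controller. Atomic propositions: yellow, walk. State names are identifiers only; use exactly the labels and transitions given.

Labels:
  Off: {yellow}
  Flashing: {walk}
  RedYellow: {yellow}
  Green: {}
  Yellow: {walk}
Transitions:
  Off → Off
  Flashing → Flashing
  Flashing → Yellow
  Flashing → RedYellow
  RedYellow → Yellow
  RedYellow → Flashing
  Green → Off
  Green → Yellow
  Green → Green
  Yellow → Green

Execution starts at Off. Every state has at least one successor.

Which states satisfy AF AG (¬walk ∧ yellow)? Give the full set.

{Off}

States satisfying AG (¬walk ∧ yellow): {Off}.
States satisfying AF AG (¬walk ∧ yellow): {Off}.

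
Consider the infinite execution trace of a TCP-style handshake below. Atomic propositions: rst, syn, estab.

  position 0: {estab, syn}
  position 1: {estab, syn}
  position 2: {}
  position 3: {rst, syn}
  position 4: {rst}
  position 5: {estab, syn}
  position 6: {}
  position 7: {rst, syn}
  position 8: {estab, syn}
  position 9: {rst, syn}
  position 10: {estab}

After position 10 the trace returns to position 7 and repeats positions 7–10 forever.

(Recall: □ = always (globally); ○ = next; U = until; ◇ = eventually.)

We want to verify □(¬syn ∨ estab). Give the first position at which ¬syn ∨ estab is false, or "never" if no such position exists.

3

Check ¬syn ∨ estab at each position in order: 0 ✓, 1 ✓, 2 ✓.
At position 3 the labels are {rst, syn}, so ¬syn ∨ estab is false there. This is the first violation.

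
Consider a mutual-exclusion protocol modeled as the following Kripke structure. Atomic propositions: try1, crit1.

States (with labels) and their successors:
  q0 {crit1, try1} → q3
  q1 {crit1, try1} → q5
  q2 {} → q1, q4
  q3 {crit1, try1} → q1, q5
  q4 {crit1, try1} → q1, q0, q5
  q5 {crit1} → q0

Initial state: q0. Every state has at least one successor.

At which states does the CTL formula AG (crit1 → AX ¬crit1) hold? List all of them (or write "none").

States satisfying crit1 → AX ¬crit1: {q2}.
States satisfying AG (crit1 → AX ¬crit1): ∅.

none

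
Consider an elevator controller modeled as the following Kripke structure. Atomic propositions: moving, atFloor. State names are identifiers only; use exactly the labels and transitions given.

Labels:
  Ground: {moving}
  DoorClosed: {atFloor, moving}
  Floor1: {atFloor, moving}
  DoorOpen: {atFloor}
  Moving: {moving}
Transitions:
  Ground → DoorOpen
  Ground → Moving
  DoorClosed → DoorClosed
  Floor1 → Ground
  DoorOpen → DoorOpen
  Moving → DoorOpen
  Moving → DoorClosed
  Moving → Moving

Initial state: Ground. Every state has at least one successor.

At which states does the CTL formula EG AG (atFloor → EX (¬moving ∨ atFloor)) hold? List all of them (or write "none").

States satisfying AG (atFloor → EX (¬moving ∨ atFloor)): {Ground, DoorClosed, DoorOpen, Moving}.
States satisfying EG AG (atFloor → EX (¬moving ∨ atFloor)): {Ground, DoorClosed, DoorOpen, Moving}.

{Ground, DoorClosed, DoorOpen, Moving}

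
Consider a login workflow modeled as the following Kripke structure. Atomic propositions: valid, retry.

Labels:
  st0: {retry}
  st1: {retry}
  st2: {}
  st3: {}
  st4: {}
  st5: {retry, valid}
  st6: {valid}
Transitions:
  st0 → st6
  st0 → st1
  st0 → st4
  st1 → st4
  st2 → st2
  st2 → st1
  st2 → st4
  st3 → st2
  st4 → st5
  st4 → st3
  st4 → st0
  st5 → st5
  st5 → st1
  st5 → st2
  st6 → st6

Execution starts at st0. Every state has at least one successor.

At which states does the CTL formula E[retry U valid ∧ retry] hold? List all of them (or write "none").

States satisfying retry: {st0, st1, st5}.
States satisfying valid ∧ retry: {st5}.
States satisfying E[retry U valid ∧ retry]: {st5}.

{st5}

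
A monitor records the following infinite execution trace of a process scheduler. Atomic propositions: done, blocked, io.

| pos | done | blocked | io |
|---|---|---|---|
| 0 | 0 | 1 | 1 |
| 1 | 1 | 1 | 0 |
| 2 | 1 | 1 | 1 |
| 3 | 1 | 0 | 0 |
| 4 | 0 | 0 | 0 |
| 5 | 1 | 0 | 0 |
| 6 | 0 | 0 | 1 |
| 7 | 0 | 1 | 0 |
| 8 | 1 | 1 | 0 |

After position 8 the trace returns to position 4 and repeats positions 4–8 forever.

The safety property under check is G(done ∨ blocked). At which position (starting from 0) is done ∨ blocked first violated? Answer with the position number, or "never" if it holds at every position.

Check done ∨ blocked at each position in order: 0 ✓, 1 ✓, 2 ✓, 3 ✓.
At position 4 the labels are {}, so done ∨ blocked is false there. This is the first violation.

4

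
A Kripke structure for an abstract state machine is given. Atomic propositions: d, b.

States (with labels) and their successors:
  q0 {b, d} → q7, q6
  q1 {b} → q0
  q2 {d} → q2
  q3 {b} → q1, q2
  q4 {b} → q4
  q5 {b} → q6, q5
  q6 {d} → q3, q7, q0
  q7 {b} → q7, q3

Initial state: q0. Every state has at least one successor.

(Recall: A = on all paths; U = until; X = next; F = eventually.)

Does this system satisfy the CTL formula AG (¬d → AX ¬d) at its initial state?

No

States satisfying ¬d → AX ¬d: {q0, q2, q4, q6, q7}.
States satisfying AG (¬d → AX ¬d): {q2, q4}.
q1 is reachable from q0 and violates ¬d → AX ¬d, so AG fails at q0.
q0 ∉ Sat(AG (¬d → AX ¬d)).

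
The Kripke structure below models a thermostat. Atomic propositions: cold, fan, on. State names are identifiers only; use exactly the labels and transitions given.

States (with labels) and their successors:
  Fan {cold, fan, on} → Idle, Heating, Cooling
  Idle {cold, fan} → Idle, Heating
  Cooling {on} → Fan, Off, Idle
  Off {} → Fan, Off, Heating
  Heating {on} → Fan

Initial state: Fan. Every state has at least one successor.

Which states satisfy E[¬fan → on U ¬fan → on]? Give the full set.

States satisfying ¬fan → on: {Fan, Idle, Cooling, Heating}.
States satisfying E[¬fan → on U ¬fan → on]: {Fan, Idle, Cooling, Heating}.

{Fan, Idle, Cooling, Heating}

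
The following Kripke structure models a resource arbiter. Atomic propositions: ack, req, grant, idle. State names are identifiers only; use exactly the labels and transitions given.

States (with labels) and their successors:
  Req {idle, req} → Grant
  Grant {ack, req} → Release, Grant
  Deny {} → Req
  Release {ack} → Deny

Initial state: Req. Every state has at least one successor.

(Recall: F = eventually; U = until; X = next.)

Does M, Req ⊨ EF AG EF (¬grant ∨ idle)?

States satisfying AG EF (¬grant ∨ idle): {Req, Grant, Deny, Release}.
States satisfying EF AG EF (¬grant ∨ idle): {Req, Grant, Deny, Release}.
Some path from Req reaches a state where AG EF (¬grant ∨ idle) holds.
Req ∈ Sat(EF AG EF (¬grant ∨ idle)).

Satisfied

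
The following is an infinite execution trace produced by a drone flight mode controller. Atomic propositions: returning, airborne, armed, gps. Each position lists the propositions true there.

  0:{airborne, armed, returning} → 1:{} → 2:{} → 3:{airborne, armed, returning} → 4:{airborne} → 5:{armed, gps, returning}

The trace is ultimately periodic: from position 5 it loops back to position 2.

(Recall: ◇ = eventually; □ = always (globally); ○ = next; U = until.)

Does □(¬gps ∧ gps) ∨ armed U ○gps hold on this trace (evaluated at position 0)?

Does not hold

¬gps ∧ gps must hold at every position from 0 onward. It fails at position 0, so □(¬gps ∧ gps) is false.
Walking from position 0: at position 1, ○gps has not yet held and armed fails, so armed U ○gps is false.
At position 0: □(¬gps ∧ gps) is false; armed U ○gps is false; so □(¬gps ∧ gps) ∨ armed U ○gps is false.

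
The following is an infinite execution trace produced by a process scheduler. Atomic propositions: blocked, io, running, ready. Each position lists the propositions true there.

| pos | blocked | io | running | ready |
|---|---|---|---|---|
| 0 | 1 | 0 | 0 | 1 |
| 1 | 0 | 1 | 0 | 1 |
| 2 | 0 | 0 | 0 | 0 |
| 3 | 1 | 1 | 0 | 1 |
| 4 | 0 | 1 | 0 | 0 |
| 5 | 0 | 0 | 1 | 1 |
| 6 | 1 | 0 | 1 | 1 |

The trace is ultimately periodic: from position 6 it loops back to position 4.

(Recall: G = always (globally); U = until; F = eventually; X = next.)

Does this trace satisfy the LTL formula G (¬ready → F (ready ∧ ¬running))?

¬ready → F (ready ∧ ¬running) must hold at every position from 0 onward. It fails at position 4, so G (¬ready → F (ready ∧ ¬running)) is false.
Positions where ¬ready holds: 2, 4.
Check F (ready ∧ ¬running) at each: 2→ok, 4→fails.

No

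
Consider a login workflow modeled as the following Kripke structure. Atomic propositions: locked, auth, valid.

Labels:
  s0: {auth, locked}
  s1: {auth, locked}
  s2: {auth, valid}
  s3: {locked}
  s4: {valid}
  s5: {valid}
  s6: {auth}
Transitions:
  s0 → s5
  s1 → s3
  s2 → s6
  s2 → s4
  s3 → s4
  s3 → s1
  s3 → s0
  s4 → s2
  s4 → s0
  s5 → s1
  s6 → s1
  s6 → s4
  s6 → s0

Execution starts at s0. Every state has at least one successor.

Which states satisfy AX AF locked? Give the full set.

{s0, s1, s5}

States satisfying AF locked: {s0, s1, s3, s5}.
States satisfying AX AF locked: {s0, s1, s5}.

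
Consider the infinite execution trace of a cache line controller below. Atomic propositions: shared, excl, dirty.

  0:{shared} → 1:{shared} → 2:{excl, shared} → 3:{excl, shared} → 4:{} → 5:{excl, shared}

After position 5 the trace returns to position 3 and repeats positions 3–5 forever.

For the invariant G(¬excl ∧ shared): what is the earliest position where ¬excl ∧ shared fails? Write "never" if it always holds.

Check ¬excl ∧ shared at each position in order: 0 ✓, 1 ✓.
At position 2 the labels are {excl, shared}, so ¬excl ∧ shared is false there. This is the first violation.

2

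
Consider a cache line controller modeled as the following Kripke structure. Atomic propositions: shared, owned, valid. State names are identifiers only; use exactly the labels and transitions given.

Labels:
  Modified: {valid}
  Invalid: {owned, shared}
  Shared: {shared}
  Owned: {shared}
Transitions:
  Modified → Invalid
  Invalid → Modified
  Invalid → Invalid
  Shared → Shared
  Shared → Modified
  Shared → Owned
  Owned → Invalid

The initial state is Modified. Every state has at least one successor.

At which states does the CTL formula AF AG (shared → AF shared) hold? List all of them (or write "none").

States satisfying AG (shared → AF shared): {Modified, Invalid, Shared, Owned}.
States satisfying AF AG (shared → AF shared): {Modified, Invalid, Shared, Owned}.

{Modified, Invalid, Shared, Owned}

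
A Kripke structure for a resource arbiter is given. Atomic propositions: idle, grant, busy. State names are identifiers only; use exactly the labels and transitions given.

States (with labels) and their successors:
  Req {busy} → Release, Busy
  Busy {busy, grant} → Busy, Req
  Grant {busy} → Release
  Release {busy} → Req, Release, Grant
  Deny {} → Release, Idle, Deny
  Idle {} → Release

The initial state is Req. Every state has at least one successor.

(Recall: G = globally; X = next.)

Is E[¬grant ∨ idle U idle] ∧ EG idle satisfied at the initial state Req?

No

States satisfying ¬grant ∨ idle: {Req, Grant, Release, Deny, Idle}.
States satisfying idle: ∅.
States satisfying E[¬grant ∨ idle U idle]: ∅.
States satisfying EG idle: ∅.
States satisfying E[¬grant ∨ idle U idle] ∧ EG idle: ∅.
Req ∉ Sat(E[¬grant ∨ idle U idle] ∧ EG idle).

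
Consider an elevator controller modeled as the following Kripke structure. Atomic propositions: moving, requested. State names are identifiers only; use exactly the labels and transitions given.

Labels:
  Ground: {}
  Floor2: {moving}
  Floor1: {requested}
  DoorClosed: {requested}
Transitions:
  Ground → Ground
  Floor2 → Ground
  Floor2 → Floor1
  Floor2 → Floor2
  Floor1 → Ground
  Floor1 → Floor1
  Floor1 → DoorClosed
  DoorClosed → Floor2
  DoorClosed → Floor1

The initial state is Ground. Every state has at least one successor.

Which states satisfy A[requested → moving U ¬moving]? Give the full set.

{Ground, Floor1, DoorClosed}

States satisfying requested → moving: {Ground, Floor2}.
States satisfying ¬moving: {Ground, Floor1, DoorClosed}.
States satisfying A[requested → moving U ¬moving]: {Ground, Floor1, DoorClosed}.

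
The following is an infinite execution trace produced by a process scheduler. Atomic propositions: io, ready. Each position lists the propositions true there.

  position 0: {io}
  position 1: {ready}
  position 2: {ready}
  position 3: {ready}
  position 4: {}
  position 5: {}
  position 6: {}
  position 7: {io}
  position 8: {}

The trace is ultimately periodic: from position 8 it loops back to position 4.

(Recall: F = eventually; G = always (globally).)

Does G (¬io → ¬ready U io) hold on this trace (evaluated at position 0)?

¬io → ¬ready U io must hold at every position from 0 onward. It fails at position 1, so G (¬io → ¬ready U io) is false.
Positions where ¬io holds: 1, 2, 3, 4, 5, 6, 8.
Check ¬ready U io at each: 1→fails, 2→fails, 3→fails, 4→ok, 5→ok, 6→ok, 8→ok.

Violated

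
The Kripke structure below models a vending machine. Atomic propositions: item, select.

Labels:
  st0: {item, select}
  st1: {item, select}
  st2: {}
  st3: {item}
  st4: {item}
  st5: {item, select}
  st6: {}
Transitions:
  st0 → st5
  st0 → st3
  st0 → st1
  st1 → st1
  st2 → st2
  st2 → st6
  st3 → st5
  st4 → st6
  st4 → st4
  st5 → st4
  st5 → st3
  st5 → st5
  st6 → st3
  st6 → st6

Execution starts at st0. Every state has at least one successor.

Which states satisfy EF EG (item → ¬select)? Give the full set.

{st0, st2, st3, st4, st5, st6}

States satisfying EG (item → ¬select): {st2, st4, st6}.
States satisfying EF EG (item → ¬select): {st0, st2, st3, st4, st5, st6}.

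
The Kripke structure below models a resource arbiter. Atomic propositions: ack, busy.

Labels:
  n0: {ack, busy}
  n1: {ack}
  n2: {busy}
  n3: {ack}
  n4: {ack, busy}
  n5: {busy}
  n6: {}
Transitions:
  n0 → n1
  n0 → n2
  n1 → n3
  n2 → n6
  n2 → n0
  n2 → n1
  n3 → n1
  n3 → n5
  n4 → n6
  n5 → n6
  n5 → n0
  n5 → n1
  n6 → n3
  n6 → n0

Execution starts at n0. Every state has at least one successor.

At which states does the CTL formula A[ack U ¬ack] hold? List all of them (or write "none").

States satisfying ack: {n0, n1, n3, n4}.
States satisfying ¬ack: {n2, n5, n6}.
States satisfying A[ack U ¬ack]: {n2, n4, n5, n6}.

{n2, n4, n5, n6}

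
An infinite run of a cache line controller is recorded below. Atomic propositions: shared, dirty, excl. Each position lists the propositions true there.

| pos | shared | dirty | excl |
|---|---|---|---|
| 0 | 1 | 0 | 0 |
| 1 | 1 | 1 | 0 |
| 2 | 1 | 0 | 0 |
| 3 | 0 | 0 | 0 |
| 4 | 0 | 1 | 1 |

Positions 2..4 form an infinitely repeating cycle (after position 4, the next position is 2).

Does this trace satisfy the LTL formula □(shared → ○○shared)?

Violated

shared → ○○shared must hold at every position from 0 onward. It fails at position 1, so □(shared → ○○shared) is false.
Positions where shared holds: 0, 1, 2.
Check ○○shared at each: 0→ok, 1→fails, 2→fails.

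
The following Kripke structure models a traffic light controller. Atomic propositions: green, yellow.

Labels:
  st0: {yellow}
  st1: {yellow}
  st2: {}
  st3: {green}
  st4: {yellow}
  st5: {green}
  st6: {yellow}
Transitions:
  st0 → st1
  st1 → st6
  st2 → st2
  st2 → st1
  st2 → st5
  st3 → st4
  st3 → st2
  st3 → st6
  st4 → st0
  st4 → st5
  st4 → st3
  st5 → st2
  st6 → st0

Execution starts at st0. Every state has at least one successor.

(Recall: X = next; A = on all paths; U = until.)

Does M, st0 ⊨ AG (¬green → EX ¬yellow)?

Violated

States satisfying ¬green → EX ¬yellow: {st2, st3, st4, st5}.
States satisfying AG (¬green → EX ¬yellow): ∅.
st0 is reachable from st0 and violates ¬green → EX ¬yellow, so AG fails at st0.
st0 ∉ Sat(AG (¬green → EX ¬yellow)).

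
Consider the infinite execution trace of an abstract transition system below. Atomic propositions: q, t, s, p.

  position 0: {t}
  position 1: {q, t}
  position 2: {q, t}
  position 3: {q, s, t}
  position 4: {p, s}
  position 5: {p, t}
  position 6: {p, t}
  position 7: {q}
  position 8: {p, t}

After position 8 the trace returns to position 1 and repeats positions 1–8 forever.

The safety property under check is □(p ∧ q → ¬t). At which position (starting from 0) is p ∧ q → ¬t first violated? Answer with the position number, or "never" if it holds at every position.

p ∧ q → ¬t holds at every position 0..8, and those are all the positions the trace ever visits, so the invariant □(p ∧ q → ¬t) is never violated.

never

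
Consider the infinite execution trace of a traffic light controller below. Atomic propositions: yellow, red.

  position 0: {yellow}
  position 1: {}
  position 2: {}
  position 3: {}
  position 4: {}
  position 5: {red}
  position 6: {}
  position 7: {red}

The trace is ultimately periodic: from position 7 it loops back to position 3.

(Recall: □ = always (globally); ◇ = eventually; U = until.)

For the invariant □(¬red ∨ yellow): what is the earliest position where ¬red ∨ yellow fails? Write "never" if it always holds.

Check ¬red ∨ yellow at each position in order: 0 ✓, 1 ✓, 2 ✓, 3 ✓, 4 ✓.
At position 5 the labels are {red}, so ¬red ∨ yellow is false there. This is the first violation.

5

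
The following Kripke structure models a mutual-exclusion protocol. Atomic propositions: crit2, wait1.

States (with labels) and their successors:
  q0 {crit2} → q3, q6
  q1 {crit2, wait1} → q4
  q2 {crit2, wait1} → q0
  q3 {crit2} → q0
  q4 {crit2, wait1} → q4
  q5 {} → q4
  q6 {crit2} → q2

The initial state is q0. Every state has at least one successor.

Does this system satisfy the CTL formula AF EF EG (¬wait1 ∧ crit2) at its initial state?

States satisfying EF EG (¬wait1 ∧ crit2): {q0, q2, q3, q6}.
States satisfying AF EF EG (¬wait1 ∧ crit2): {q0, q2, q3, q6}.
q0 ∈ Sat(AF EF EG (¬wait1 ∧ crit2)).

Yes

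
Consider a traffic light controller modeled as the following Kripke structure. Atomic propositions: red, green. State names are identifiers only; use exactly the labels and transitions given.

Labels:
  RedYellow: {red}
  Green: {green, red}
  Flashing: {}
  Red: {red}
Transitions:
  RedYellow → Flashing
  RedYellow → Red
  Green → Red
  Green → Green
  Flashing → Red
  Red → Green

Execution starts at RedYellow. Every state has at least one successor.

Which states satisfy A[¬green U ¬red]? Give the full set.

{Flashing}

States satisfying ¬green: {RedYellow, Flashing, Red}.
States satisfying ¬red: {Flashing}.
States satisfying A[¬green U ¬red]: {Flashing}.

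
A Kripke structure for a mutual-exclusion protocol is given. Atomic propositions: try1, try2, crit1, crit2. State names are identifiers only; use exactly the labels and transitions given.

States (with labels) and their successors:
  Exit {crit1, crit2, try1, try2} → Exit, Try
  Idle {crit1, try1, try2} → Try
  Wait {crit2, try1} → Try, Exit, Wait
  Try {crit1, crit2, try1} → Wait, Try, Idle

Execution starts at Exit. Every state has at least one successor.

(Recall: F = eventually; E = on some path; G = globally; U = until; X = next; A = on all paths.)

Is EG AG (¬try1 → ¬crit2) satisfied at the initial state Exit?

Holds

States satisfying AG (¬try1 → ¬crit2): {Exit, Idle, Wait, Try}.
States satisfying EG AG (¬try1 → ¬crit2): {Exit, Idle, Wait, Try}.
Exit ∈ Sat(EG AG (¬try1 → ¬crit2)).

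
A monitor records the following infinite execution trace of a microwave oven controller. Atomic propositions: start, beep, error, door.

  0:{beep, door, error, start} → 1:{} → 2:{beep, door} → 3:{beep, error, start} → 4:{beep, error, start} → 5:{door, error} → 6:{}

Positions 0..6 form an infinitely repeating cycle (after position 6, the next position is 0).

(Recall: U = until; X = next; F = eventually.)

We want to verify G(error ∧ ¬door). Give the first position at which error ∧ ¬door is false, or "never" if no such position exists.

0

At position 0 the labels are {beep, door, error, start}, so error ∧ ¬door is false there. This is the first violation.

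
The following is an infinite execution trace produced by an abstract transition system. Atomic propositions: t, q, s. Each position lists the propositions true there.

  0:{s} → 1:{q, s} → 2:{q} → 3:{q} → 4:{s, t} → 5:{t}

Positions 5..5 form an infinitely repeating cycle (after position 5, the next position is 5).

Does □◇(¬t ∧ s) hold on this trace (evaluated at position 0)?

Does not hold

◇(¬t ∧ s) must hold at every position from 0 onward. It fails at position 2, so □◇(¬t ∧ s) is false.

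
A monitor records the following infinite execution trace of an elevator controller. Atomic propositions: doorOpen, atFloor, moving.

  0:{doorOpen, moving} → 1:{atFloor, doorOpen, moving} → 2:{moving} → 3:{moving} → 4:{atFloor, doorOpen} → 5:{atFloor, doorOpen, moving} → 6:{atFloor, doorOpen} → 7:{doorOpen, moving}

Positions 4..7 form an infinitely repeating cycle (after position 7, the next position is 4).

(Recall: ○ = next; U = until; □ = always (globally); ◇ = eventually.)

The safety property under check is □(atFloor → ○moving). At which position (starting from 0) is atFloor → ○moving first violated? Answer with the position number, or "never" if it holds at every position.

Check atFloor → ○moving at each position in order: 0 ✓, 1 ✓, 2 ✓, 3 ✓, 4 ✓.
At position 5 the labels are {atFloor, doorOpen, moving} and the next position 6 has {atFloor, doorOpen}, so atFloor → ○moving is false there. This is the first violation.

5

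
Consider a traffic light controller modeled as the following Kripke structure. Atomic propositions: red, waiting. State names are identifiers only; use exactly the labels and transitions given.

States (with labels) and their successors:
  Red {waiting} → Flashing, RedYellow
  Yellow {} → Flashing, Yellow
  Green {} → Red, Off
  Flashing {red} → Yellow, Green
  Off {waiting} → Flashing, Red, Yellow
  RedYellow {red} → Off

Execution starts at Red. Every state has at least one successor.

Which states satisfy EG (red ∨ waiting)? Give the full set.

{Red, Off, RedYellow}

States satisfying red ∨ waiting: {Red, Flashing, Off, RedYellow}.
States satisfying EG (red ∨ waiting): {Red, Off, RedYellow}.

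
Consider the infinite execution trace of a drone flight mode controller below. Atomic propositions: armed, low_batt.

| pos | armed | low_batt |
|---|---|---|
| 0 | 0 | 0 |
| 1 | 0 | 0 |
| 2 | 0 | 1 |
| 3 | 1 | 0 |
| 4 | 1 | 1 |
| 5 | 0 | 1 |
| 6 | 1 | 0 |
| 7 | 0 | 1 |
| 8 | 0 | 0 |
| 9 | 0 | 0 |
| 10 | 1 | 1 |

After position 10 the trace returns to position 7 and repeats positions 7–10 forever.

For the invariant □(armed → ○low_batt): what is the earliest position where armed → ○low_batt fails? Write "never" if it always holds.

armed → ○low_batt holds at every position 0..10, and those are all the positions the trace ever visits, so the invariant □(armed → ○low_batt) is never violated.

never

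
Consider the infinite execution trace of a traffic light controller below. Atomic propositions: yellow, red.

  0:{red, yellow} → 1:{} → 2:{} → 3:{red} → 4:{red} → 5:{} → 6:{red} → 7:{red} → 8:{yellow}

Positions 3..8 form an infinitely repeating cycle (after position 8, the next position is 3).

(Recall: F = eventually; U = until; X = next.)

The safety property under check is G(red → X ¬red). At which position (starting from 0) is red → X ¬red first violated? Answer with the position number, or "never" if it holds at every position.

Check red → X ¬red at each position in order: 0 ✓, 1 ✓, 2 ✓.
At position 3 the labels are {red} and the next position 4 has {red}, so red → X ¬red is false there. This is the first violation.

3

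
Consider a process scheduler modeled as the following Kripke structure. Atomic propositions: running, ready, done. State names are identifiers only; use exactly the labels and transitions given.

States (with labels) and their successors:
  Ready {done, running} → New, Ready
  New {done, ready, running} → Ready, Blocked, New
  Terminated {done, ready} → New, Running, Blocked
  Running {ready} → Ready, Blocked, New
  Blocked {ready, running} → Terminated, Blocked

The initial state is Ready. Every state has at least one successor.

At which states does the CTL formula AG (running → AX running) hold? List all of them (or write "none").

States satisfying running → AX running: {Ready, New, Terminated, Running}.
States satisfying AG (running → AX running): ∅.

none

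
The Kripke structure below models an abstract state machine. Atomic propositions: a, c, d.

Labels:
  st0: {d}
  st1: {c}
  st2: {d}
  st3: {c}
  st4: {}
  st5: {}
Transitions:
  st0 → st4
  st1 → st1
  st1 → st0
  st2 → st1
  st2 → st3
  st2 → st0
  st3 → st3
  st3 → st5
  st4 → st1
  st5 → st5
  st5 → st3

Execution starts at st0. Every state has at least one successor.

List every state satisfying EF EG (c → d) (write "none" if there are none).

States satisfying EG (c → d): {st5}.
States satisfying EF EG (c → d): {st2, st3, st5}.

{st2, st3, st5}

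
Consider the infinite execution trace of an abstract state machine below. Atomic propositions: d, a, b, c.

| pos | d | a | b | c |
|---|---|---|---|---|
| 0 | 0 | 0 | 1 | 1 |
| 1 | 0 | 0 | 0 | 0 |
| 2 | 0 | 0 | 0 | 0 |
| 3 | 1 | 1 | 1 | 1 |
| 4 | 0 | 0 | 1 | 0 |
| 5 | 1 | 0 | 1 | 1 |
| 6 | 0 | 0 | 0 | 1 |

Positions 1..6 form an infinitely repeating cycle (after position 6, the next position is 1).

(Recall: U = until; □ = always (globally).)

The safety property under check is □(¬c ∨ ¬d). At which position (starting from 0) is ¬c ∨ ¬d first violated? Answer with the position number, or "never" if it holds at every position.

Check ¬c ∨ ¬d at each position in order: 0 ✓, 1 ✓, 2 ✓.
At position 3 the labels are {a, b, c, d}, so ¬c ∨ ¬d is false there. This is the first violation.

3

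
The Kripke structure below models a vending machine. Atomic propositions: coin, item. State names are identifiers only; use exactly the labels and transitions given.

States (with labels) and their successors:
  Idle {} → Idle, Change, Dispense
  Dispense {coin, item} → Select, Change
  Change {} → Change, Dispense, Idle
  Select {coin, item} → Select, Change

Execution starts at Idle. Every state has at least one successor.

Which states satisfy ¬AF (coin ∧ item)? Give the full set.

{Idle, Change}

States satisfying coin ∧ item: {Dispense, Select}.
States satisfying AF (coin ∧ item): {Dispense, Select}.
States satisfying ¬AF (coin ∧ item): {Idle, Change}.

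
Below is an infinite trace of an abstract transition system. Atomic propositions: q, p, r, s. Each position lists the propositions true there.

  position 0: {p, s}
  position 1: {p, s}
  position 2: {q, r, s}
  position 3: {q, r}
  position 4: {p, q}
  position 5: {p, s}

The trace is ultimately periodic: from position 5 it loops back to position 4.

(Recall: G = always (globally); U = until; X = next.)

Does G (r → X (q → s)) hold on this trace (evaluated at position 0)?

No

r → X (q → s) must hold at every position from 0 onward. It fails at position 2, so G (r → X (q → s)) is false.
Positions where r holds: 2, 3.
Check X (q → s) at each: 2→fails, 3→fails.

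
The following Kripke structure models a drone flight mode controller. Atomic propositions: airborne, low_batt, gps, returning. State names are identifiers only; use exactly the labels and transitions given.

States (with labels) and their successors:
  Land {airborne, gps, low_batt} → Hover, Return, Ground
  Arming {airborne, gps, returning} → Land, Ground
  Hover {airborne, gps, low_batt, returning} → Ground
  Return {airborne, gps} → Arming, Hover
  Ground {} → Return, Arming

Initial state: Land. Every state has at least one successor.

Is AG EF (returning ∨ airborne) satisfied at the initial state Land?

States satisfying EF (returning ∨ airborne): {Land, Arming, Hover, Return, Ground}.
States satisfying AG EF (returning ∨ airborne): {Land, Arming, Hover, Return, Ground}.
Every state reachable from Land satisfies EF (returning ∨ airborne).
Land ∈ Sat(AG EF (returning ∨ airborne)).

Holds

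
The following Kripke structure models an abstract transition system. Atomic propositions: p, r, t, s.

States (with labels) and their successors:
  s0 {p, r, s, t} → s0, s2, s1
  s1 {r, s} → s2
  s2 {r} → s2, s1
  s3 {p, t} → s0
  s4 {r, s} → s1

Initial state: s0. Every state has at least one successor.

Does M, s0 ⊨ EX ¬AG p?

Satisfied

States satisfying ¬AG p: {s0, s1, s2, s3, s4}.
States satisfying EX ¬AG p: {s0, s1, s2, s3, s4}.
s0 ∈ Sat(EX ¬AG p).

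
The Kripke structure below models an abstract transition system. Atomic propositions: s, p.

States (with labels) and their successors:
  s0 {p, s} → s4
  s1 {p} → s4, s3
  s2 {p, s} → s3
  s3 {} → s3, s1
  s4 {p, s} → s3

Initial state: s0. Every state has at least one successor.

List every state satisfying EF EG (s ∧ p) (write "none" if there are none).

none

States satisfying EG (s ∧ p): ∅.
States satisfying EF EG (s ∧ p): ∅.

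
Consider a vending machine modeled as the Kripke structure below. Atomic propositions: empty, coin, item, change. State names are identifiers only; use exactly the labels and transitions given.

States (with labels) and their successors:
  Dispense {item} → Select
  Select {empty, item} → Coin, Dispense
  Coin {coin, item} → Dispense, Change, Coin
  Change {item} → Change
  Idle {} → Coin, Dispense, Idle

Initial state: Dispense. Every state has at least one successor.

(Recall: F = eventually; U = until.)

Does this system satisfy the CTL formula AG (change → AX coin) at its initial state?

States satisfying change → AX coin: {Dispense, Select, Coin, Change, Idle}.
States satisfying AG (change → AX coin): {Dispense, Select, Coin, Change, Idle}.
Every state reachable from Dispense satisfies change → AX coin.
Dispense ∈ Sat(AG (change → AX coin)).

Satisfied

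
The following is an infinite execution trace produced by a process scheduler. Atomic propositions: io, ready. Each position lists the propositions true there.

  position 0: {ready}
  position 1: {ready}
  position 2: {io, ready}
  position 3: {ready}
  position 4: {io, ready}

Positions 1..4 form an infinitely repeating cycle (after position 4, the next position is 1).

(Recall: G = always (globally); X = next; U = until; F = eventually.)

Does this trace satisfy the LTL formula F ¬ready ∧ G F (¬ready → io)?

¬ready is false at every position 0..4, so it never becomes true and F ¬ready fails.
F (¬ready → io) holds at every position 0..4, and those are all positions ever visited, so G F (¬ready → io) holds.
At position 0: F ¬ready is false; G F (¬ready → io) is true; so F ¬ready ∧ G F (¬ready → io) is false.

Violated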